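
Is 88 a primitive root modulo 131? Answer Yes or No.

Yes

φ(131) = 131 − 1 = 130 = 2 · 5 · 13.
88 is a primitive root mod 131 iff 88^(φ(131)/q) ≢ 1 for every prime q | φ(131), i.e. q ∈ {2, 5, 13}.
88^65 ≡ 130 (mod 131)  [q = 2: ≢ 1 ✓]
88^26 ≡ 89 (mod 131)  [q = 5: ≢ 1 ✓]
88^10 ≡ 99 (mod 131)  [q = 13: ≢ 1 ✓]
None equal 1, so ord_131(88) = 130: 88 is a primitive root.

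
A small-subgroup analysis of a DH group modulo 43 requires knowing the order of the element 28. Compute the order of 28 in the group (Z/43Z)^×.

42

The order of 28 must divide φ(43) = 43 − 1 = 42 = 2 · 3 · 7.
Divisors of 42: 1, 2, 3, 6, 7, 14, 21, 42.
Check 28^d mod 43 for each divisor in increasing order:
28^1 ≡ 28 (mod 43)
28^2 ≡ 10 (mod 43)
28^3 ≡ 22 (mod 43)
28^6 ≡ 11 (mod 43)
28^7 ≡ 7 (mod 43)
28^14 ≡ 6 (mod 43)
28^21 ≡ 42 (mod 43)
28^42 ≡ 1 (mod 43) ✓
So ord_43(28) = 42.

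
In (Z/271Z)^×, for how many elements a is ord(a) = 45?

24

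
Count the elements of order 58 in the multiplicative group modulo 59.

28

φ(59) = 59 − 1 = 58 = 2 · 29.
In a cyclic group of order 58, there are φ(d) elements of order d for each divisor d of 58, and zero for non-divisors.
58 = 2 · 29 divides 58, and φ(58) = 28.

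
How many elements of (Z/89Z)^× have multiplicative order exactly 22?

10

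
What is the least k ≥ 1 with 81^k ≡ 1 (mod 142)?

35

By Lagrange's theorem, ord_142(81) divides φ(142) = φ(2)·φ(71) = 1·70 = 70 = 2 · 5 · 7.
Divisors of 70: 1, 2, 5, 7, 10, 14, 35, 70.
Test each divisor d:
81^1 ≡ 81 (mod 142)
81^2 ≡ 29 (mod 142)
81^5 ≡ 103 (mod 142)
81^7 ≡ 5 (mod 142)
81^10 ≡ 101 (mod 142)
81^14 ≡ 25 (mod 142)
81^35 ≡ 1 (mod 142) ✓
Hence ord(81) = 35.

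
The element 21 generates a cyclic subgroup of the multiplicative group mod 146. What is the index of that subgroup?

3

The order of 21 must divide φ(146) = φ(2)·φ(73) = 1·72 = 72 = 2^3 · 3^2.
Divisors of 72: 1, 2, 3, 4, 6, 8, 9, 12, 18, 24, 36, 72.
Test each divisor d:
21^1 ≡ 21
21^2 ≡ 3
21^3 ≡ 63
21^4 ≡ 9
21^6 ≡ 27
21^8 ≡ 81
21^9 ≡ 95
21^12 ≡ 145
21^18 ≡ 119
21^24 ≡ 1
The order of 21 is 24, so the subgroup it generates has 24 elements.
[(Z/146Z)^× : ⟨21⟩] = 72/24 = 3.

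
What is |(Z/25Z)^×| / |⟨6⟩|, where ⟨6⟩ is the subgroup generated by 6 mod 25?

4

ord(6) | φ(25) = φ(5^2) = 5·(5−1) = 20 = 2^2 · 5.
Divisors of 20: 1, 2, 4, 5, 10, 20.
Test each divisor d:
6^1 ≡ 6
6^2 ≡ 11
6^4 ≡ 21
6^5 ≡ 1
The order of 6 is 5, so the subgroup it generates has 5 elements.
The index is φ(25) / ord(6) = 20 / 5 = 4.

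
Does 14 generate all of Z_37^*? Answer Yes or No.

No

φ(37) = 37 − 1 = 36 = 2^2 · 3^2.
14 is a primitive root mod 37 iff 14^(φ(37)/q) ≢ 1 for every prime q | φ(37), i.e. q ∈ {2, 3}.
14^18 ≡ 36 (mod 37)  [q = 2: ≢ 1 ✓]
14^12 ≡ 1 (mod 37)  [q = 3: ≡ 1 ✗]
14^12 ≡ 1 shows ord(14) | 12, strictly less than φ(37); not a primitive root.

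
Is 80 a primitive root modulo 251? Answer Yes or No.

No

φ(251) = 251 − 1 = 250 = 2 · 5^3.
It suffices to check that the order of 80 is not a proper divisor of 250: compute 80^(250/q) for q ∈ {2, 5}.
80^125 ≡ 1 (mod 251)  [q = 2: ≡ 1 ✗]
80^50 ≡ 1 (mod 251)  [q = 5: ≡ 1 ✗]
The check at q = 2 fails, so 80 generates a proper subgroup.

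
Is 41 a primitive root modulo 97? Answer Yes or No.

Yes

φ(97) = 97 − 1 = 96 = 2^5 · 3.
An element g generates (Z/97Z)^× iff g^(96/q) ≢ 1 (mod 97) for each prime q ∈ {2, 3}.
41^48 ≡ 96 (mod 97)  [q = 2: ≢ 1 ✓]
41^32 ≡ 35 (mod 97)  [q = 3: ≢ 1 ✓]
None equal 1, so ord_97(41) = 96: 41 is a primitive root.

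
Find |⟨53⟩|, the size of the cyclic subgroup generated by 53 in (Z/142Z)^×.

ord(53) | φ(142) = φ(2)·φ(71) = 1·70 = 70 = 2 · 5 · 7.
Divisors of 70: 1, 2, 5, 7, 10, 14, 35, 70.
Compute 53^d (mod 142) for the divisors d until we hit 1:
53^1 ≡ 53 (mod 142)
53^2 ≡ 111 (mod 142)
53^5 ≡ 97 (mod 142)
53^7 ≡ 117 (mod 142)
53^10 ≡ 37 (mod 142)
53^14 ≡ 57 (mod 142)
53^35 ≡ 141 (mod 142)
53^70 ≡ 1 (mod 142) ✓
So ord_142(53) = 70.

70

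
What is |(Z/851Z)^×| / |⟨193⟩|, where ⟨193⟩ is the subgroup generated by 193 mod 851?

The order of 193 must divide φ(851) = φ(23·37) = (23−1)·(37−1) = 22·36 = 792 = 2^3 · 3^2 · 11.
Divisors of 792: 1, 2, 3, 4, 6, 8, 9, 11, 12, 18, 22, 24, 33, 36, 44, 66, 72, 88, 99, 132, 198, 264, 396, 792.
Check 193^d mod 851 for each divisor in increasing order:
193^1 ≡ 193 (mod 851)
193^2 ≡ 656 (mod 851)
193^3 ≡ 660 (mod 851)
193^4 ≡ 581 (mod 851)
193^6 ≡ 739 (mod 851)
193^8 ≡ 565 (mod 851)
193^9 ≡ 117 (mod 851)
193^11 ≡ 162 (mod 851)
193^12 ≡ 630 (mod 851)
193^18 ≡ 73 (mod 851)
193^22 ≡ 714 (mod 851)
193^24 ≡ 334 (mod 851)
193^33 ≡ 783 (mod 851)
193^36 ≡ 223 (mod 851)
193^44 ≡ 47 (mod 851)
193^66 ≡ 369 (mod 851)
193^72 ≡ 371 (mod 851)
193^88 ≡ 507 (mod 851)
193^99 ≡ 438 (mod 851)
193^132 ≡ 1 (mod 851) ✓
Thus |⟨193⟩| = ord(193) = 132.
The index is φ(851) / ord(193) = 792 / 132 = 6.

6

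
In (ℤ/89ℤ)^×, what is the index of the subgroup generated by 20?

Since 20 ∈ (Z/89Z)^×, its order divides φ(89) = 89 − 1 = 88 = 2^3 · 11.
Divisors of 88: 1, 2, 4, 8, 11, 22, 44, 88.
Compute 20^d (mod 89) for the divisors d until we hit 1:
20^1 ≡ 20 (mod 89)
20^2 ≡ 44 (mod 89)
20^4 ≡ 67 (mod 89)
20^8 ≡ 39 (mod 89)
20^11 ≡ 55 (mod 89)
20^22 ≡ 88 (mod 89)
20^44 ≡ 1 (mod 89) ✓
Thus |⟨20⟩| = ord(20) = 44.
[(Z/89Z)^× : ⟨20⟩] = 88/44 = 2.

2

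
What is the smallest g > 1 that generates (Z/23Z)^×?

φ(23) = 23 − 1 = 22 = 2 · 11.
g is a primitive root iff g^(22/q) ≢ 1 (mod 23) for each prime q ∈ {2, 11}.
g = 2: 2^11 ≡ 1 — hits 1, so not a primitive root.
g = 3: 3^11 ≡ 1 — hits 1, so not a primitive root.
g = 4: 4^11 ≡ 1 — hits 1, so not a primitive root.
g = 5: 5^11 ≡ 22; 5^2 ≡ 2 — none is 1, so 5 is a primitive root.
The smallest primitive root modulo 23 is 5.

5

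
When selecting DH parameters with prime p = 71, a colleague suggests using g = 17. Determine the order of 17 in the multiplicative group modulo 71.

10

The order of 17 must divide φ(71) = 71 − 1 = 70 = 2 · 5 · 7.
Divisors of 70: 1, 2, 5, 7, 10, 14, 35, 70.
Evaluate successive powers at the divisors of 70:
17^1 ≡ 17
17^2 ≡ 5
17^5 ≡ 70
17^7 ≡ 66
17^10 ≡ 1
So ord_71(17) = 10.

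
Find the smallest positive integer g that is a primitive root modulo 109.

φ(109) = 109 − 1 = 108 = 2^2 · 3^3.
Test candidates g = 2, 3, … against the prime factors q ∈ {2, 3} of φ(109): g is a generator iff g^(108/q) ≢ 1 for every such q.
g = 2: 2^54 ≡ 108; 2^36 ≡ 1 — hits 1, so not a primitive root.
g = 3: 3^54 ≡ 1 — hits 1, so not a primitive root.
g = 4: 4^54 ≡ 1 — hits 1, so not a primitive root.
g = 5: 5^54 ≡ 1 — hits 1, so not a primitive root.
g = 6: 6^54 ≡ 108; 6^36 ≡ 63 — none is 1, so 6 is a primitive root.
So 6 is the smallest generator of (Z/109Z)^×.

6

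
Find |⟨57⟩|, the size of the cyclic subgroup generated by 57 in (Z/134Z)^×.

The order of 57 must divide φ(134) = φ(2)·φ(67) = 1·66 = 66 = 2 · 3 · 11.
Divisors of 66: 1, 2, 3, 6, 11, 22, 33, 66.
Check 57^d mod 134 for each divisor in increasing order:
57^1 ≡ 57 (mod 134)
57^2 ≡ 33 (mod 134)
57^3 ≡ 5 (mod 134)
57^6 ≡ 25 (mod 134)
57^11 ≡ 105 (mod 134)
57^22 ≡ 37 (mod 134)
57^33 ≡ 133 (mod 134)
57^66 ≡ 1 (mod 134) ✓
Hence ord(57) = 66.

66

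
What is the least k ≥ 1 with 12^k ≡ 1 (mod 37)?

9

ord(12) | φ(37) = 37 − 1 = 36 = 2^2 · 3^2.
Divisors of 36: 1, 2, 3, 4, 6, 9, 12, 18, 36.
Compute 12^d (mod 37) for the divisors d until we hit 1:
12^1 ≡ 12 (mod 37)
12^2 ≡ 33 (mod 37)
12^3 ≡ 26 (mod 37)
12^4 ≡ 16 (mod 37)
12^6 ≡ 10 (mod 37)
12^9 ≡ 1 (mod 37) ✓
So ord_37(12) = 9.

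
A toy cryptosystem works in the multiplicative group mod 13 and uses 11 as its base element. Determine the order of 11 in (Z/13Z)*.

12

Since 11 ∈ (Z/13Z)^×, its order divides φ(13) = 13 − 1 = 12 = 2^2 · 3.
Divisors of 12: 1, 2, 3, 4, 6, 12.
Test each divisor d:
11^1 ≡ 11 (mod 13)
11^2 ≡ 4 (mod 13)
11^3 ≡ 5 (mod 13)
11^4 ≡ 3 (mod 13)
11^6 ≡ 12 (mod 13)
11^12 ≡ 1 (mod 13) ✓
The smallest such exponent is 12, so the order of 11 is 12.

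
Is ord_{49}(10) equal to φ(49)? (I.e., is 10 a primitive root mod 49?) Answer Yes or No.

φ(49) = φ(7^2) = 7·(7−1) = 42 = 2 · 3 · 7.
10 is a primitive root mod 49 iff 10^(φ(49)/q) ≢ 1 for every prime q | φ(49), i.e. q ∈ {2, 3, 7}.
10^21 ≡ 48 (mod 49)  [q = 2: ≢ 1 ✓]
10^14 ≡ 30 (mod 49)  [q = 3: ≢ 1 ✓]
10^6 ≡ 8 (mod 49)  [q = 7: ≢ 1 ✓]
All checks pass, so 10 has order 42 and is a primitive root modulo 49.

Yes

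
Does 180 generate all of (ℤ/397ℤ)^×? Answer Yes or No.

φ(397) = 397 − 1 = 396 = 2^2 · 3^2 · 11.
An element g generates (Z/397Z)^× iff g^(396/q) ≢ 1 (mod 397) for each prime q ∈ {2, 3, 11}.
180^198 ≡ 396 (mod 397)  [q = 2: ≢ 1 ✓]
180^132 ≡ 34 (mod 397)  [q = 3: ≢ 1 ✓]
180^36 ≡ 126 (mod 397)  [q = 11: ≢ 1 ✓]
Every test exponent gives a nontrivial residue, hence 180 generates the full group.

Yes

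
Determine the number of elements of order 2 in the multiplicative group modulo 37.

φ(37) = 37 − 1 = 36 = 2^2 · 3^2.
Since (Z/37Z)^× is cyclic of order 36, the number of elements of order d is φ(d) when d | 36 and 0 otherwise.
2 | 36, and φ(2) = 2 − 1 = 1.

1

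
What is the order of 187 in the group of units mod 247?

36

By Lagrange's theorem, ord_247(187) divides φ(247) = φ(13·19) = (13−1)·(19−1) = 12·18 = 216 = 2^3 · 3^3.
Divisors of 216: 1, 2, 3, 4, 6, 8, 9, 12, 18, 24, 27, 36, 54, 72, 108, 216.
Evaluate successive powers at the divisors of 216:
187^1 ≡ 187 (mod 247)
187^2 ≡ 142 (mod 247)
187^3 ≡ 125 (mod 247)
187^4 ≡ 157 (mod 247)
187^6 ≡ 64 (mod 247)
187^8 ≡ 196 (mod 247)
187^9 ≡ 96 (mod 247)
187^12 ≡ 144 (mod 247)
187^18 ≡ 77 (mod 247)
187^24 ≡ 235 (mod 247)
187^27 ≡ 229 (mod 247)
187^36 ≡ 1 (mod 247) ✓
Hence ord(187) = 36.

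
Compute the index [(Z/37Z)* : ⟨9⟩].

ord(9) | φ(37) = 37 − 1 = 36 = 2^2 · 3^2.
Divisors of 36: 1, 2, 3, 4, 6, 9, 12, 18, 36.
Compute 9^d (mod 37) for the divisors d until we hit 1:
9^1 ≡ 9 (mod 37)
9^2 ≡ 7 (mod 37)
9^3 ≡ 26 (mod 37)
9^4 ≡ 12 (mod 37)
9^6 ≡ 10 (mod 37)
9^9 ≡ 1 (mod 37) ✓
The order of 9 is 9, so the subgroup it generates has 9 elements.
Index = |(Z/37Z)^×| / |⟨9⟩| = 36 / 9 = 4.

4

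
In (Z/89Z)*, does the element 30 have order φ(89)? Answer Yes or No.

Yes

φ(89) = 89 − 1 = 88 = 2^3 · 11.
30 is a primitive root mod 89 iff 30^(φ(89)/q) ≢ 1 for every prime q | φ(89), i.e. q ∈ {2, 11}.
30^44 ≡ 88 (mod 89)  [q = 2: ≢ 1 ✓]
30^8 ≡ 32 (mod 89)  [q = 11: ≢ 1 ✓]
None equal 1, so ord_89(30) = 88: 30 is a primitive root.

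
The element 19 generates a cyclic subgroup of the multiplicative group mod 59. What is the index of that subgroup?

2

ord(19) | φ(59) = 59 − 1 = 58 = 2 · 29.
Divisors of 58: 1, 2, 29, 58.
Compute 19^d (mod 59) for the divisors d until we hit 1:
19^1 ≡ 19 (mod 59)
19^2 ≡ 7 (mod 59)
19^29 ≡ 1 (mod 59) ✓
Thus |⟨19⟩| = ord(19) = 29.
The index is φ(59) / ord(19) = 58 / 29 = 2.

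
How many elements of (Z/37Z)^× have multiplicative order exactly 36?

12

φ(37) = 37 − 1 = 36 = 2^2 · 3^2.
Since (Z/37Z)^× is cyclic of order 36, the number of elements of order d is φ(d) when d | 36 and 0 otherwise.
36 = 2^2 · 3^2 divides 36, and φ(36) = 12.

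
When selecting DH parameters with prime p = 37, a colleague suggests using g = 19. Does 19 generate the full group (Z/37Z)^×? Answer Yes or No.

Yes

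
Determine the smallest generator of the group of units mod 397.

φ(397) = 397 − 1 = 396 = 2^2 · 3^2 · 11.
g is a primitive root iff g^(396/q) ≢ 1 (mod 397) for each prime q ∈ {2, 3, 11}.
g = 2: 2^198 ≡ 396; 2^132 ≡ 1 — hits 1, so not a primitive root.
g = 3: 3^198 ≡ 1 — hits 1, so not a primitive root.
g = 4: 4^198 ≡ 1 — hits 1, so not a primitive root.
g = 5: 5^198 ≡ 396; 5^132 ≡ 362; 5^36 ≡ 290 — none is 1, so 5 is a primitive root.
Hence the least primitive root of 397 is 5.

5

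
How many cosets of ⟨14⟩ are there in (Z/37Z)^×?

3

Since 14 ∈ (Z/37Z)^×, its order divides φ(37) = 37 − 1 = 36 = 2^2 · 3^2.
Divisors of 36: 1, 2, 3, 4, 6, 9, 12, 18, 36.
Check 14^d mod 37 for each divisor in increasing order:
14^1 ≡ 14 (mod 37)
14^2 ≡ 11 (mod 37)
14^3 ≡ 6 (mod 37)
14^4 ≡ 10 (mod 37)
14^6 ≡ 36 (mod 37)
14^9 ≡ 31 (mod 37)
14^12 ≡ 1 (mod 37) ✓
The order of 14 is 12, so the subgroup it generates has 12 elements.
Index = |(Z/37Z)^×| / |⟨14⟩| = 36 / 12 = 3.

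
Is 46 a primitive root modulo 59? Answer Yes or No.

φ(59) = 59 − 1 = 58 = 2 · 29.
An element g generates (Z/59Z)^× iff g^(58/q) ≢ 1 (mod 59) for each prime q ∈ {2, 29}.
46^29 ≡ 1 (mod 59)  [q = 2: ≡ 1 ✗]
46^2 ≡ 51 (mod 59)  [q = 29: ≢ 1 ✓]
The check at q = 2 fails, so 46 generates a proper subgroup.

No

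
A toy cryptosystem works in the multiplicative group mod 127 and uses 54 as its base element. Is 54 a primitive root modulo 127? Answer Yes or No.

No

φ(127) = 127 − 1 = 126 = 2 · 3^2 · 7.
54 is a primitive root mod 127 iff 54^(φ(127)/q) ≢ 1 for every prime q | φ(127), i.e. q ∈ {2, 3, 7}.
54^63 ≡ 126 (mod 127)  [q = 2: ≢ 1 ✓]
54^42 ≡ 1 (mod 127)  [q = 3: ≡ 1 ✗]
54^18 ≡ 8 (mod 127)  [q = 7: ≢ 1 ✓]
54^42 ≡ 1 shows ord(54) | 42, strictly less than φ(127); not a primitive root.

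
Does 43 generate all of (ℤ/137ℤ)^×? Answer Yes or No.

φ(137) = 137 − 1 = 136 = 2^3 · 17.
Test 43^(136/q) mod 137 for each prime factor q of 136:
43^68 ≡ 136 (mod 137)  [q = 2: ≢ 1 ✓]
43^8 ≡ 60 (mod 137)  [q = 17: ≢ 1 ✓]
None equal 1, so ord_137(43) = 136: 43 is a primitive root.

Yes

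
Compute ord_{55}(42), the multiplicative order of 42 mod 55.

20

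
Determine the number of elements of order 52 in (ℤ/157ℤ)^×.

φ(157) = 157 − 1 = 156 = 2^2 · 3 · 13.
(Z/157Z)^× is cyclic (|G| = 156); a cyclic group of order m has exactly φ(d) elements of each order d | m, and none otherwise.
52 = 2^2 · 13 divides 156, and φ(52) = 24.

24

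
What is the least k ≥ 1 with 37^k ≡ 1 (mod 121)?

55

ord(37) | φ(121) = φ(11^2) = 11·(11−1) = 110 = 2 · 5 · 11.
Divisors of 110: 1, 2, 5, 10, 11, 22, 55, 110.
Test each divisor d:
37^1 ≡ 37 (mod 121)
37^2 ≡ 38 (mod 121)
37^5 ≡ 67 (mod 121)
37^10 ≡ 12 (mod 121)
37^11 ≡ 81 (mod 121)
37^22 ≡ 27 (mod 121)
37^55 ≡ 1 (mod 121) ✓
So ord_121(37) = 55.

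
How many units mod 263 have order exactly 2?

1

φ(263) = 263 − 1 = 262 = 2 · 131.
(Z/263Z)^× is cyclic (|G| = 262); a cyclic group of order m has exactly φ(d) elements of each order d | m, and none otherwise.
2 | 262, and φ(2) = 2 − 1 = 1.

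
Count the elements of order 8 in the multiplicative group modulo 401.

φ(401) = 401 − 1 = 400 = 2^4 · 5^2.
(Z/401Z)^× is cyclic (|G| = 400); a cyclic group of order m has exactly φ(d) elements of each order d | m, and none otherwise.
8 = 2^3 divides 400, and φ(8) = 4.

4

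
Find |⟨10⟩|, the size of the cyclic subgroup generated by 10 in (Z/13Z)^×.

ord(10) | φ(13) = 13 − 1 = 12 = 2^2 · 3.
Divisors of 12: 1, 2, 3, 4, 6, 12.
Evaluate successive powers at the divisors of 12:
10^1 ≡ 10 (mod 13)
10^2 ≡ 9 (mod 13)
10^3 ≡ 12 (mod 13)
10^4 ≡ 3 (mod 13)
10^6 ≡ 1 (mod 13) ✓
Hence ord(10) = 6.

6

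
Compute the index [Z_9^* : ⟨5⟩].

1

By Lagrange's theorem, ord_9(5) divides φ(9) = φ(3^2) = 3·(3−1) = 6 = 2 · 3.
Divisors of 6: 1, 2, 3, 6.
Test each divisor d:
5^1 ≡ 5
5^2 ≡ 7
5^3 ≡ 8
5^6 ≡ 1
Thus |⟨5⟩| = ord(5) = 6.
The index is φ(9) / ord(5) = 6 / 6 = 1.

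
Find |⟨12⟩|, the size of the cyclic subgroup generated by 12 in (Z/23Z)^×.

11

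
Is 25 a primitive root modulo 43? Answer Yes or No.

No

φ(43) = 43 − 1 = 42 = 2 · 3 · 7.
Test 25^(42/q) mod 43 for each prime factor q of 42:
25^21 ≡ 1 (mod 43)  [q = 2: ≡ 1 ✗]
25^14 ≡ 6 (mod 43)  [q = 3: ≢ 1 ✓]
25^6 ≡ 41 (mod 43)  [q = 7: ≢ 1 ✓]
Since 25^21 ≡ 1, the order of 25 divides 21 < 42, so 25 is not a primitive root.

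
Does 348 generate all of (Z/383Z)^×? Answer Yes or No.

No

φ(383) = 383 − 1 = 382 = 2 · 191.
348 is a primitive root mod 383 iff 348^(φ(383)/q) ≢ 1 for every prime q | φ(383), i.e. q ∈ {2, 191}.
348^191 ≡ 1 (mod 383)  [q = 2: ≡ 1 ✗]
348^2 ≡ 76 (mod 383)  [q = 191: ≢ 1 ✓]
The check at q = 2 fails, so 348 generates a proper subgroup.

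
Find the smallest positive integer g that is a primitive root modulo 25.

2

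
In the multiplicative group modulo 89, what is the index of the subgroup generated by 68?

2

By Lagrange's theorem, ord_89(68) divides φ(89) = 89 − 1 = 88 = 2^3 · 11.
Divisors of 88: 1, 2, 4, 8, 11, 22, 44, 88.
Evaluate successive powers at the divisors of 88:
68^1 ≡ 68 (mod 89)
68^2 ≡ 85 (mod 89)
68^4 ≡ 16 (mod 89)
68^8 ≡ 78 (mod 89)
68^11 ≡ 55 (mod 89)
68^22 ≡ 88 (mod 89)
68^44 ≡ 1 (mod 89) ✓
Thus |⟨68⟩| = ord(68) = 44.
The index is φ(89) / ord(68) = 88 / 44 = 2.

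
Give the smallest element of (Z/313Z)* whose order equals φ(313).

10

φ(313) = 313 − 1 = 312 = 2^3 · 3 · 13.
g is a primitive root iff g^(312/q) ≢ 1 (mod 313) for each prime q ∈ {2, 3, 13}.
g = 2: 2^156 ≡ 1 — hits 1, so not a primitive root.
g = 3: 3^156 ≡ 1 — hits 1, so not a primitive root.
g = 4: 4^156 ≡ 1 — hits 1, so not a primitive root.
g = 5: 5^156 ≡ 312; 5^104 ≡ 1 — hits 1, so not a primitive root.
g = 6: 6^156 ≡ 1 — hits 1, so not a primitive root.
g = 7: 7^156 ≡ 312; 7^104 ≡ 1 — hits 1, so not a primitive root.
g = 8: 8^156 ≡ 1 — hits 1, so not a primitive root.
g = 9: 9^156 ≡ 1 — hits 1, so not a primitive root.
g = 10: 10^156 ≡ 312; 10^104 ≡ 214; 10^24 ≡ 103 — none is 1, so 10 is a primitive root.
Hence the least primitive root of 313 is 10.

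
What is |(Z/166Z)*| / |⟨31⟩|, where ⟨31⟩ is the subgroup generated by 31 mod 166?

By Lagrange's theorem, ord_166(31) divides φ(166) = φ(2)·φ(83) = 1·82 = 82 = 2 · 41.
Divisors of 82: 1, 2, 41, 82.
Evaluate successive powers at the divisors of 82:
31^1 ≡ 31
31^2 ≡ 131
31^41 ≡ 1
Thus |⟨31⟩| = ord(31) = 41.
[(Z/166Z)^× : ⟨31⟩] = 82/41 = 2.

2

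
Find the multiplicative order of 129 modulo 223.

222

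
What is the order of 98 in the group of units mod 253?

22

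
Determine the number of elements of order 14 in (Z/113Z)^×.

φ(113) = 113 − 1 = 112 = 2^4 · 7.
(Z/113Z)^× is cyclic (|G| = 112); a cyclic group of order m has exactly φ(d) elements of each order d | m, and none otherwise.
14 = 2 · 7 divides 112, and φ(14) = 6.

6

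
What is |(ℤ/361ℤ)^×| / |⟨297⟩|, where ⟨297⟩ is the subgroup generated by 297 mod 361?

3

By Lagrange's theorem, ord_361(297) divides φ(361) = φ(19^2) = 19·(19−1) = 342 = 2 · 3^2 · 19.
Divisors of 342: 1, 2, 3, 6, 9, 18, 19, 38, 57, 114, 171, 342.
Check 297^d mod 361 for each divisor in increasing order:
297^1 ≡ 297 (mod 361)
297^2 ≡ 125 (mod 361)
297^3 ≡ 303 (mod 361)
297^6 ≡ 115 (mod 361)
297^9 ≡ 189 (mod 361)
297^18 ≡ 343 (mod 361)
297^19 ≡ 69 (mod 361)
297^38 ≡ 68 (mod 361)
297^57 ≡ 360 (mod 361)
297^114 ≡ 1 (mod 361) ✓
The order of 297 is 114, so the subgroup it generates has 114 elements.
The index is φ(361) / ord(297) = 342 / 114 = 3.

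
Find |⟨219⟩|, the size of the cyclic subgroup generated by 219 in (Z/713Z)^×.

55

By Lagrange's theorem, ord_713(219) divides φ(713) = φ(23·31) = (23−1)·(31−1) = 22·30 = 660 = 2^2 · 3 · 5 · 11.
Divisors of 660: 1, 2, 3, 4, 5, 6, 10, 11, 12, 15, 20, 22, 30, 33, 44, 55, 60, 66, 110, 132, 165, 220, 330, 660.
Test each divisor d:
219^1 ≡ 219
219^2 ≡ 190
219^3 ≡ 256
219^4 ≡ 450
219^5 ≡ 156
219^6 ≡ 653
219^10 ≡ 94
219^11 ≡ 622
219^12 ≡ 35
219^15 ≡ 404
219^20 ≡ 280
219^22 ≡ 438
219^30 ≡ 652
219^33 ≡ 70
219^44 ≡ 47
219^55 ≡ 1
The smallest such exponent is 55, so the order of 219 is 55.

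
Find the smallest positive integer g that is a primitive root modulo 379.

2

φ(379) = 379 − 1 = 378 = 2 · 3^3 · 7.
Test candidates g = 2, 3, … against the prime factors q ∈ {2, 3, 7} of φ(379): g is a generator iff g^(378/q) ≢ 1 for every such q.
g = 2: 2^189 ≡ 378; 2^126 ≡ 327; 2^54 ≡ 125 — none is 1, so 2 is a primitive root.
Hence the least primitive root of 379 is 2.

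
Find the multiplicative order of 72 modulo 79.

39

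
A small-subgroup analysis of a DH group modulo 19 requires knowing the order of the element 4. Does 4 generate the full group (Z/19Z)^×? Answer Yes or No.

No

φ(19) = 19 − 1 = 18 = 2 · 3^2.
4 is a primitive root mod 19 iff 4^(φ(19)/q) ≢ 1 for every prime q | φ(19), i.e. q ∈ {2, 3}.
4^9 ≡ 1 (mod 19)  [q = 2: ≡ 1 ✗]
4^6 ≡ 11 (mod 19)  [q = 3: ≢ 1 ✓]
The check at q = 2 fails, so 4 generates a proper subgroup.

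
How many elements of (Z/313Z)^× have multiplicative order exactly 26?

12

φ(313) = 313 − 1 = 312 = 2^3 · 3 · 13.
In a cyclic group of order 312, there are φ(d) elements of order d for each divisor d of 312, and zero for non-divisors.
26 = 2 · 13 divides 312, and φ(26) = 12.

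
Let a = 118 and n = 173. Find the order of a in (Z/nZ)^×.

43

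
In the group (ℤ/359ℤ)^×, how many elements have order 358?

178

φ(359) = 359 − 1 = 358 = 2 · 179.
(Z/359Z)^× is cyclic (|G| = 358); a cyclic group of order m has exactly φ(d) elements of each order d | m, and none otherwise.
358 = 2 · 179 divides 358, and φ(358) = 178.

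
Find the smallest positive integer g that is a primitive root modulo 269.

φ(269) = 269 − 1 = 268 = 2^2 · 67.
Test candidates g = 2, 3, … against the prime factors q ∈ {2, 67} of φ(269): g is a generator iff g^(268/q) ≢ 1 for every such q.
g = 2: 2^134 ≡ 268; 2^4 ≡ 16 — none is 1, so 2 is a primitive root.
So 2 is the smallest generator of (Z/269Z)^×.

2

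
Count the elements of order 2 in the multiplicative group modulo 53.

φ(53) = 53 − 1 = 52 = 2^2 · 13.
(Z/53Z)^× is cyclic (|G| = 52); a cyclic group of order m has exactly φ(d) elements of each order d | m, and none otherwise.
2 | 52, and φ(2) = 2 − 1 = 1.

1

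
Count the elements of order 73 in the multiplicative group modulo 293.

φ(293) = 293 − 1 = 292 = 2^2 · 73.
In a cyclic group of order 292, there are φ(d) elements of order d for each divisor d of 292, and zero for non-divisors.
73 | 292, and φ(73) = 73 − 1 = 72.

72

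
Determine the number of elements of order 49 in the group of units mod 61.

0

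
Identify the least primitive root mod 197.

φ(197) = 197 − 1 = 196 = 2^2 · 7^2.
g is a primitive root iff g^(196/q) ≢ 1 (mod 197) for each prime q ∈ {2, 7}.
g = 2: 2^98 ≡ 196; 2^28 ≡ 104 — none is 1, so 2 is a primitive root.
So 2 is the smallest generator of (Z/197Z)^×.

2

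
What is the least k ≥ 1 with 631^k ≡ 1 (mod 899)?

Since 631 ∈ (Z/899Z)^×, its order divides φ(899) = φ(29·31) = (29−1)·(31−1) = 28·30 = 840 = 2^3 · 3 · 5 · 7.
Divisors of 840: 1, 2, 3, 4, 5, 6, 7, 8, 10, 12, 14, 15, 20, 21, 24, 28, 30, 35, 40, 42, 56, 60, 70, 84, 105, 120, 140, 168, 210, 280, 420, 840.
Check 631^d mod 899 for each divisor in increasing order:
631^1 ≡ 631
631^2 ≡ 803
631^3 ≡ 556
631^4 ≡ 226
631^5 ≡ 564
631^6 ≡ 779
631^7 ≡ 695
631^8 ≡ 732
631^10 ≡ 749
631^12 ≡ 16
631^14 ≡ 262
631^15 ≡ 805
631^20 ≡ 25
631^21 ≡ 492
631^24 ≡ 256
631^28 ≡ 320
631^30 ≡ 745
631^35 ≡ 347
631^40 ≡ 625
631^42 ≡ 233
631^56 ≡ 813
631^60 ≡ 342
631^70 ≡ 842
631^84 ≡ 349
631^105 ≡ 898
631^120 ≡ 94
631^140 ≡ 552
631^168 ≡ 436
631^210 ≡ 1
So ord_899(631) = 210.

210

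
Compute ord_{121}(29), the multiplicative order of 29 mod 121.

By Lagrange's theorem, ord_121(29) divides φ(121) = φ(11^2) = 11·(11−1) = 110 = 2 · 5 · 11.
Divisors of 110: 1, 2, 5, 10, 11, 22, 55, 110.
Test each divisor d:
29^1 ≡ 29
29^2 ≡ 115
29^5 ≡ 76
29^10 ≡ 89
29^11 ≡ 40
29^22 ≡ 27
29^55 ≡ 120
29^110 ≡ 1
So ord_121(29) = 110.

110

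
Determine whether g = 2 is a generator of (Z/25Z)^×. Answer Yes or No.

Yes

φ(25) = φ(5^2) = 5·(5−1) = 20 = 2^2 · 5.
2 is a primitive root mod 25 iff 2^(φ(25)/q) ≢ 1 for every prime q | φ(25), i.e. q ∈ {2, 5}.
2^10 ≡ 24 (mod 25)  [q = 2: ≢ 1 ✓]
2^4 ≡ 16 (mod 25)  [q = 5: ≢ 1 ✓]
None equal 1, so ord_25(2) = 20: 2 is a primitive root.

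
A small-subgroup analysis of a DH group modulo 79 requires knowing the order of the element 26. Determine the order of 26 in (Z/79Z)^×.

39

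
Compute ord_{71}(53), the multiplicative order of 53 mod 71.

Since 53 ∈ (Z/71Z)^×, its order divides φ(71) = 71 − 1 = 70 = 2 · 5 · 7.
Divisors of 70: 1, 2, 5, 7, 10, 14, 35, 70.
Check 53^d mod 71 for each divisor in increasing order:
53^1 ≡ 53 (mod 71)
53^2 ≡ 40 (mod 71)
53^5 ≡ 26 (mod 71)
53^7 ≡ 46 (mod 71)
53^10 ≡ 37 (mod 71)
53^14 ≡ 57 (mod 71)
53^35 ≡ 70 (mod 71)
53^70 ≡ 1 (mod 71) ✓
Therefore the multiplicative order of 53 modulo 71 is 70.

70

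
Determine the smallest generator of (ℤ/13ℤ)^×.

2

φ(13) = 13 − 1 = 12 = 2^2 · 3.
Test candidates g = 2, 3, … against the prime factors q ∈ {2, 3} of φ(13): g is a generator iff g^(12/q) ≢ 1 for every such q.
g = 2: 2^6 ≡ 12; 2^4 ≡ 3 — none is 1, so 2 is a primitive root.
The smallest primitive root modulo 13 is 2.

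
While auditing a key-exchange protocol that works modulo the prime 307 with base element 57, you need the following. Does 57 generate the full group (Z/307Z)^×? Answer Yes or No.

φ(307) = 307 − 1 = 306 = 2 · 3^2 · 17.
An element g generates (Z/307Z)^× iff g^(306/q) ≢ 1 (mod 307) for each prime q ∈ {2, 3, 17}.
57^153 ≡ 306 (mod 307)  [q = 2: ≢ 1 ✓]
57^102 ≡ 1 (mod 307)  [q = 3: ≡ 1 ✗]
57^18 ≡ 105 (mod 307)  [q = 17: ≢ 1 ✓]
The check at q = 3 fails, so 57 generates a proper subgroup.

No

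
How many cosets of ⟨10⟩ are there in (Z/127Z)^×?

3

ord(10) | φ(127) = 127 − 1 = 126 = 2 · 3^2 · 7.
Divisors of 126: 1, 2, 3, 6, 7, 9, 14, 18, 21, 42, 63, 126.
Evaluate successive powers at the divisors of 126:
10^1 ≡ 10 (mod 127)
10^2 ≡ 100 (mod 127)
10^3 ≡ 111 (mod 127)
10^6 ≡ 2 (mod 127)
10^7 ≡ 20 (mod 127)
10^9 ≡ 95 (mod 127)
10^14 ≡ 19 (mod 127)
10^18 ≡ 8 (mod 127)
10^21 ≡ 126 (mod 127)
10^42 ≡ 1 (mod 127) ✓
The order of 10 is 42, so the subgroup it generates has 42 elements.
The index is φ(127) / ord(10) = 126 / 42 = 3.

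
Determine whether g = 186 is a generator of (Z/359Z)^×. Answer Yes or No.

Yes

φ(359) = 359 − 1 = 358 = 2 · 179.
An element g generates (Z/359Z)^× iff g^(358/q) ≢ 1 (mod 359) for each prime q ∈ {2, 179}.
186^179 ≡ 358 (mod 359)  [q = 2: ≢ 1 ✓]
186^2 ≡ 132 (mod 359)  [q = 179: ≢ 1 ✓]
None equal 1, so ord_359(186) = 358: 186 is a primitive root.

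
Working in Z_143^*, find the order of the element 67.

By Lagrange's theorem, ord_143(67) divides φ(143) = φ(11·13) = (11−1)·(13−1) = 10·12 = 120 = 2^3 · 3 · 5.
Divisors of 120: 1, 2, 3, 4, 5, 6, 8, 10, 12, 15, 20, 24, 30, 40, 60, 120.
Evaluate successive powers at the divisors of 120:
67^1 ≡ 67 (mod 143)
67^2 ≡ 56 (mod 143)
67^3 ≡ 34 (mod 143)
67^4 ≡ 133 (mod 143)
67^5 ≡ 45 (mod 143)
67^6 ≡ 12 (mod 143)
67^8 ≡ 100 (mod 143)
67^10 ≡ 23 (mod 143)
67^12 ≡ 1 (mod 143) ✓
Therefore the multiplicative order of 67 modulo 143 is 12.

12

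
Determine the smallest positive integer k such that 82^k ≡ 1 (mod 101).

By Lagrange's theorem, ord_101(82) divides φ(101) = 101 − 1 = 100 = 2^2 · 5^2.
Divisors of 100: 1, 2, 4, 5, 10, 20, 25, 50, 100.
Test each divisor d:
82^1 ≡ 82
82^2 ≡ 58
82^4 ≡ 31
82^5 ≡ 17
82^10 ≡ 87
82^20 ≡ 95
82^25 ≡ 100
82^50 ≡ 1
The smallest such exponent is 50, so the order of 82 is 50.

50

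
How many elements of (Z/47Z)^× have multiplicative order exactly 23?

22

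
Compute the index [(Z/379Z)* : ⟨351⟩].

2

Since 351 ∈ (Z/379Z)^×, its order divides φ(379) = 379 − 1 = 378 = 2 · 3^3 · 7.
Divisors of 378: 1, 2, 3, 6, 7, 9, 14, 18, 21, 27, 42, 54, 63, 126, 189, 378.
Check 351^d mod 379 for each divisor in increasing order:
351^1 ≡ 351 (mod 379)
351^2 ≡ 26 (mod 379)
351^3 ≡ 30 (mod 379)
351^6 ≡ 142 (mod 379)
351^7 ≡ 193 (mod 379)
351^9 ≡ 91 (mod 379)
351^14 ≡ 107 (mod 379)
351^18 ≡ 322 (mod 379)
351^21 ≡ 185 (mod 379)
351^27 ≡ 119 (mod 379)
351^42 ≡ 115 (mod 379)
351^54 ≡ 138 (mod 379)
351^63 ≡ 51 (mod 379)
351^126 ≡ 327 (mod 379)
351^189 ≡ 1 (mod 379) ✓
So ord_379(351) = 189, hence |⟨351⟩| = 189.
[(Z/379Z)^× : ⟨351⟩] = 378/189 = 2.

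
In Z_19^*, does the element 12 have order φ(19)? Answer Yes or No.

No

φ(19) = 19 − 1 = 18 = 2 · 3^2.
It suffices to check that the order of 12 is not a proper divisor of 18: compute 12^(18/q) for q ∈ {2, 3}.
12^9 ≡ 18 (mod 19)  [q = 2: ≢ 1 ✓]
12^6 ≡ 1 (mod 19)  [q = 3: ≡ 1 ✗]
The check at q = 3 fails, so 12 generates a proper subgroup.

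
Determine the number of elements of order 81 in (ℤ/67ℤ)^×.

0

φ(67) = 67 − 1 = 66 = 2 · 3 · 11.
Since (Z/67Z)^× is cyclic of order 66, the number of elements of order d is φ(d) when d | 66 and 0 otherwise.
Here 66 is not a multiple of 81, so there are no elements of order 81.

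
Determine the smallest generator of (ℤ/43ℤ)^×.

φ(43) = 43 − 1 = 42 = 2 · 3 · 7.
Test candidates g = 2, 3, … against the prime factors q ∈ {2, 3, 7} of φ(43): g is a generator iff g^(42/q) ≢ 1 for every such q.
g = 2: 2^21 ≡ 42; 2^14 ≡ 1 — hits 1, so not a primitive root.
g = 3: 3^21 ≡ 42; 3^14 ≡ 36; 3^6 ≡ 41 — none is 1, so 3 is a primitive root.
The smallest primitive root modulo 43 is 3.

3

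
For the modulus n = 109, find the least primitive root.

φ(109) = 109 − 1 = 108 = 2^2 · 3^3.
g is a primitive root iff g^(108/q) ≢ 1 (mod 109) for each prime q ∈ {2, 3}.
g = 2: 2^54 ≡ 108; 2^36 ≡ 1 — hits 1, so not a primitive root.
g = 3: 3^54 ≡ 1 — hits 1, so not a primitive root.
g = 4: 4^54 ≡ 1 — hits 1, so not a primitive root.
g = 5: 5^54 ≡ 1 — hits 1, so not a primitive root.
g = 6: 6^54 ≡ 108; 6^36 ≡ 63 — none is 1, so 6 is a primitive root.
The smallest primitive root modulo 109 is 6.

6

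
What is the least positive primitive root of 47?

5

φ(47) = 47 − 1 = 46 = 2 · 23.
g is a primitive root iff g^(46/q) ≢ 1 (mod 47) for each prime q ∈ {2, 23}.
g = 2: 2^23 ≡ 1 — hits 1, so not a primitive root.
g = 3: 3^23 ≡ 1 — hits 1, so not a primitive root.
g = 4: 4^23 ≡ 1 — hits 1, so not a primitive root.
g = 5: 5^23 ≡ 46; 5^2 ≡ 25 — none is 1, so 5 is a primitive root.
The smallest primitive root modulo 47 is 5.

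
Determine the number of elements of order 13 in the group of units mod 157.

12

φ(157) = 157 − 1 = 156 = 2^2 · 3 · 13.
In a cyclic group of order 156, there are φ(d) elements of order d for each divisor d of 156, and zero for non-divisors.
13 | 156, and φ(13) = 13 − 1 = 12.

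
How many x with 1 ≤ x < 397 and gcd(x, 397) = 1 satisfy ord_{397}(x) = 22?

φ(397) = 397 − 1 = 396 = 2^2 · 3^2 · 11.
In a cyclic group of order 396, there are φ(d) elements of order d for each divisor d of 396, and zero for non-divisors.
22 = 2 · 11 divides 396, and φ(22) = 10.

10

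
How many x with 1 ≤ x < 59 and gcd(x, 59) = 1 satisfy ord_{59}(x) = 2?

φ(59) = 59 − 1 = 58 = 2 · 29.
Since (Z/59Z)^× is cyclic of order 58, the number of elements of order d is φ(d) when d | 58 and 0 otherwise.
2 | 58, and φ(2) = 2 − 1 = 1.

1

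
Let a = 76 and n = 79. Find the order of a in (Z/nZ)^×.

39

ord(76) | φ(79) = 79 − 1 = 78 = 2 · 3 · 13.
Divisors of 78: 1, 2, 3, 6, 13, 26, 39, 78.
Check 76^d mod 79 for each divisor in increasing order:
76^1 ≡ 76
76^2 ≡ 9
76^3 ≡ 52
76^6 ≡ 18
76^13 ≡ 55
76^26 ≡ 23
76^39 ≡ 1
So ord_79(76) = 39.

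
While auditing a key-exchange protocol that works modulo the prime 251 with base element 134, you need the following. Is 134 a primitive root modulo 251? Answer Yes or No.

Yes

φ(251) = 251 − 1 = 250 = 2 · 5^3.
An element g generates (Z/251Z)^× iff g^(250/q) ≢ 1 (mod 251) for each prime q ∈ {2, 5}.
134^125 ≡ 250 (mod 251)  [q = 2: ≢ 1 ✓]
134^50 ≡ 149 (mod 251)  [q = 5: ≢ 1 ✓]
Every test exponent gives a nontrivial residue, hence 134 generates the full group.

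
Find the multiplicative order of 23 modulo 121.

11

ord(23) | φ(121) = φ(11^2) = 11·(11−1) = 110 = 2 · 5 · 11.
Divisors of 110: 1, 2, 5, 10, 11, 22, 55, 110.
Test each divisor d:
23^1 ≡ 23 (mod 121)
23^2 ≡ 45 (mod 121)
23^5 ≡ 111 (mod 121)
23^10 ≡ 100 (mod 121)
23^11 ≡ 1 (mod 121) ✓
The smallest such exponent is 11, so the order of 23 is 11.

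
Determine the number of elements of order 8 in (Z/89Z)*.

φ(89) = 89 − 1 = 88 = 2^3 · 11.
(Z/89Z)^× is cyclic (|G| = 88); a cyclic group of order m has exactly φ(d) elements of each order d | m, and none otherwise.
8 = 2^3 divides 88, and φ(8) = 4.

4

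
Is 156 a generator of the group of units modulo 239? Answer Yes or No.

Yes

φ(239) = 239 − 1 = 238 = 2 · 7 · 17.
An element g generates (Z/239Z)^× iff g^(238/q) ≢ 1 (mod 239) for each prime q ∈ {2, 7, 17}.
156^119 ≡ 238 (mod 239)  [q = 2: ≢ 1 ✓]
156^34 ≡ 44 (mod 239)  [q = 7: ≢ 1 ✓]
156^14 ≡ 71 (mod 239)  [q = 17: ≢ 1 ✓]
Every test exponent gives a nontrivial residue, hence 156 generates the full group.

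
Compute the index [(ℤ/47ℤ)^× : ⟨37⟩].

ord(37) | φ(47) = 47 − 1 = 46 = 2 · 23.
Divisors of 46: 1, 2, 23, 46.
Check 37^d mod 47 for each divisor in increasing order:
37^1 ≡ 37 (mod 47)
37^2 ≡ 6 (mod 47)
37^23 ≡ 1 (mod 47) ✓
Thus |⟨37⟩| = ord(37) = 23.
The index is φ(47) / ord(37) = 46 / 23 = 2.

2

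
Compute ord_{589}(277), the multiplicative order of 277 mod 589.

By Lagrange's theorem, ord_589(277) divides φ(589) = φ(19·31) = (19−1)·(31−1) = 18·30 = 540 = 2^2 · 3^3 · 5.
Divisors of 540: 1, 2, 3, 4, 5, 6, 9, 10, 12, 15, 18, 20, 27, 30, 36, 45, 54, 60, 90, 108, 135, 180, 270, 540.
Check 277^d mod 589 for each divisor in increasing order:
277^1 ≡ 277 (mod 589)
277^2 ≡ 159 (mod 589)
277^3 ≡ 457 (mod 589)
277^4 ≡ 543 (mod 589)
277^5 ≡ 216 (mod 589)
277^6 ≡ 343 (mod 589)
277^9 ≡ 77 (mod 589)
277^10 ≡ 125 (mod 589)
277^12 ≡ 438 (mod 589)
277^15 ≡ 495 (mod 589)
277^18 ≡ 39 (mod 589)
277^20 ≡ 311 (mod 589)
277^27 ≡ 58 (mod 589)
277^30 ≡ 1 (mod 589) ✓
The smallest such exponent is 30, so the order of 277 is 30.

30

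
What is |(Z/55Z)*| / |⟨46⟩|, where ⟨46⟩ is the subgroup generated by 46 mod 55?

4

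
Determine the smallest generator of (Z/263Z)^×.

φ(263) = 263 − 1 = 262 = 2 · 131.
g is a primitive root iff g^(262/q) ≢ 1 (mod 263) for each prime q ∈ {2, 131}.
g = 2: 2^131 ≡ 1 — hits 1, so not a primitive root.
g = 3: 3^131 ≡ 1 — hits 1, so not a primitive root.
g = 4: 4^131 ≡ 1 — hits 1, so not a primitive root.
g = 5: 5^131 ≡ 262; 5^2 ≡ 25 — none is 1, so 5 is a primitive root.
Hence the least primitive root of 263 is 5.

5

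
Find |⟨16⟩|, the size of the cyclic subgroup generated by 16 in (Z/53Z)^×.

13

By Lagrange's theorem, ord_53(16) divides φ(53) = 53 − 1 = 52 = 2^2 · 13.
Divisors of 52: 1, 2, 4, 13, 26, 52.
Test each divisor d:
16^1 ≡ 16 (mod 53)
16^2 ≡ 44 (mod 53)
16^4 ≡ 28 (mod 53)
16^13 ≡ 1 (mod 53) ✓
The smallest such exponent is 13, so the order of 16 is 13.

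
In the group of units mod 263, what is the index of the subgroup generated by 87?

The order of 87 must divide φ(263) = 263 − 1 = 262 = 2 · 131.
Divisors of 262: 1, 2, 131, 262.
Compute 87^d (mod 263) for the divisors d until we hit 1:
87^1 ≡ 87 (mod 263)
87^2 ≡ 205 (mod 263)
87^131 ≡ 262 (mod 263)
87^262 ≡ 1 (mod 263) ✓
The order of 87 is 262, so the subgroup it generates has 262 elements.
The index is φ(263) / ord(87) = 262 / 262 = 1.

1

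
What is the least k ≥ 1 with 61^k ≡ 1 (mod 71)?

70

Since 61 ∈ (Z/71Z)^×, its order divides φ(71) = 71 − 1 = 70 = 2 · 5 · 7.
Divisors of 70: 1, 2, 5, 7, 10, 14, 35, 70.
Test each divisor d:
61^1 ≡ 61 (mod 71)
61^2 ≡ 29 (mod 71)
61^5 ≡ 39 (mod 71)
61^7 ≡ 66 (mod 71)
61^10 ≡ 30 (mod 71)
61^14 ≡ 25 (mod 71)
61^35 ≡ 70 (mod 71)
61^70 ≡ 1 (mod 71) ✓
So ord_71(61) = 70.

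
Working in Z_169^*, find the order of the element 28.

156

By Lagrange's theorem, ord_169(28) divides φ(169) = φ(13^2) = 13·(13−1) = 156 = 2^2 · 3 · 13.
Divisors of 156: 1, 2, 3, 4, 6, 12, 13, 26, 39, 52, 78, 156.
Compute 28^d (mod 169) for the divisors d until we hit 1:
28^1 ≡ 28 (mod 169)
28^2 ≡ 108 (mod 169)
28^3 ≡ 151 (mod 169)
28^4 ≡ 3 (mod 169)
28^6 ≡ 155 (mod 169)
28^12 ≡ 27 (mod 169)
28^13 ≡ 80 (mod 169)
28^26 ≡ 147 (mod 169)
28^39 ≡ 99 (mod 169)
28^52 ≡ 146 (mod 169)
28^78 ≡ 168 (mod 169)
28^156 ≡ 1 (mod 169) ✓
So ord_169(28) = 156.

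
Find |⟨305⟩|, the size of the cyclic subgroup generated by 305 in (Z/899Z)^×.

Since 305 ∈ (Z/899Z)^×, its order divides φ(899) = φ(29·31) = (29−1)·(31−1) = 28·30 = 840 = 2^3 · 3 · 5 · 7.
Divisors of 840: 1, 2, 3, 4, 5, 6, 7, 8, 10, 12, 14, 15, 20, 21, 24, 28, 30, 35, 40, 42, 56, 60, 70, 84, 105, 120, 140, 168, 210, 280, 420, 840.
Evaluate successive powers at the divisors of 840:
305^1 ≡ 305
305^2 ≡ 428
305^3 ≡ 185
305^4 ≡ 687
305^5 ≡ 68
305^6 ≡ 63
305^7 ≡ 336
305^8 ≡ 893
305^10 ≡ 129
305^12 ≡ 373
305^14 ≡ 521
305^15 ≡ 681
305^20 ≡ 459
305^21 ≡ 650
305^24 ≡ 683
305^28 ≡ 842
305^30 ≡ 776
305^35 ≡ 626
305^40 ≡ 315
305^42 ≡ 869
305^56 ≡ 552
305^60 ≡ 745
305^70 ≡ 811
305^84 ≡ 1
The smallest such exponent is 84, so the order of 305 is 84.

84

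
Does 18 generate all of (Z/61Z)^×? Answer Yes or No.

φ(61) = 61 − 1 = 60 = 2^2 · 3 · 5.
Test 18^(60/q) mod 61 for each prime factor q of 60:
18^30 ≡ 60 (mod 61)  [q = 2: ≢ 1 ✓]
18^20 ≡ 47 (mod 61)  [q = 3: ≢ 1 ✓]
18^12 ≡ 58 (mod 61)  [q = 5: ≢ 1 ✓]
None equal 1, so ord_61(18) = 60: 18 is a primitive root.

Yes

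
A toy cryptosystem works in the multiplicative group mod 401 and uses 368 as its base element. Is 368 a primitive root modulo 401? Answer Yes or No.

φ(401) = 401 − 1 = 400 = 2^4 · 5^2.
An element g generates (Z/401Z)^× iff g^(400/q) ≢ 1 (mod 401) for each prime q ∈ {2, 5}.
368^200 ≡ 400 (mod 401)  [q = 2: ≢ 1 ✓]
368^80 ≡ 1 (mod 401)  [q = 5: ≡ 1 ✗]
The check at q = 5 fails, so 368 generates a proper subgroup.

No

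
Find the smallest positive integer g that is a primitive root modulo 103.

φ(103) = 103 − 1 = 102 = 2 · 3 · 17.
g is a primitive root iff g^(102/q) ≢ 1 (mod 103) for each prime q ∈ {2, 3, 17}.
g = 2: 2^51 ≡ 1 — hits 1, so not a primitive root.
g = 3: 3^51 ≡ 102; 3^34 ≡ 1 — hits 1, so not a primitive root.
g = 4: 4^51 ≡ 1 — hits 1, so not a primitive root.
g = 5: 5^51 ≡ 102; 5^34 ≡ 56; 5^6 ≡ 72 — none is 1, so 5 is a primitive root.
Hence the least primitive root of 103 is 5.

5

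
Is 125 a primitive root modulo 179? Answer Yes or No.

φ(179) = 179 − 1 = 178 = 2 · 89.
125 is a primitive root mod 179 iff 125^(φ(179)/q) ≢ 1 for every prime q | φ(179), i.e. q ∈ {2, 89}.
125^89 ≡ 1 (mod 179)  [q = 2: ≡ 1 ✗]
125^2 ≡ 52 (mod 179)  [q = 89: ≢ 1 ✓]
125^89 ≡ 1 shows ord(125) | 89, strictly less than φ(179); not a primitive root.

No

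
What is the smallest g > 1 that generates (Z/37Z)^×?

φ(37) = 37 − 1 = 36 = 2^2 · 3^2.
Test candidates g = 2, 3, … against the prime factors q ∈ {2, 3} of φ(37): g is a generator iff g^(36/q) ≢ 1 for every such q.
g = 2: 2^18 ≡ 36; 2^12 ≡ 26 — none is 1, so 2 is a primitive root.
So 2 is the smallest generator of (Z/37Z)^×.

2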